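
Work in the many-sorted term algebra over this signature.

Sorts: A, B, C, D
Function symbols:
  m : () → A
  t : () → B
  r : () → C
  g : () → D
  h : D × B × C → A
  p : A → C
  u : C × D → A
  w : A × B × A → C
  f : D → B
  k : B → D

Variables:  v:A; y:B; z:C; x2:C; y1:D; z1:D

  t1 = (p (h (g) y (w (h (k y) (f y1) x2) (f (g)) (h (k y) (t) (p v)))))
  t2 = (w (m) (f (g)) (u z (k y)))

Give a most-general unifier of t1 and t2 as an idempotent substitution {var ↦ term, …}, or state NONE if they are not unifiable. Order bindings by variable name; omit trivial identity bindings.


head clash or occurs-check failure — not unifiable

NONE (not unifiable)


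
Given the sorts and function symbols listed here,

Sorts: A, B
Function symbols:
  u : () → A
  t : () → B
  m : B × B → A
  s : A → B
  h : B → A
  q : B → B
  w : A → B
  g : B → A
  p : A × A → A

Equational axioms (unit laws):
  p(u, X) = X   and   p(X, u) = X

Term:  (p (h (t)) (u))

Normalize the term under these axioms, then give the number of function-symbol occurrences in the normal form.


1. (p (h (t)) (u))  →  (h (t))
normal form: (h (t))

size = 2


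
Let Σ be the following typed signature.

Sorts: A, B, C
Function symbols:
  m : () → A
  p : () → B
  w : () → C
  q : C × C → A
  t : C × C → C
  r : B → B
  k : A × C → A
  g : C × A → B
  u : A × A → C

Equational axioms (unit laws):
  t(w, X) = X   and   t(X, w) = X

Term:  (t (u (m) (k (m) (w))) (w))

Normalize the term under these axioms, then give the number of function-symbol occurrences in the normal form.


1. (t (u (m) (k (m) (w))) (w))  →  (u (m) (k (m) (w)))
normal form: (u (m) (k (m) (w)))

size = 5


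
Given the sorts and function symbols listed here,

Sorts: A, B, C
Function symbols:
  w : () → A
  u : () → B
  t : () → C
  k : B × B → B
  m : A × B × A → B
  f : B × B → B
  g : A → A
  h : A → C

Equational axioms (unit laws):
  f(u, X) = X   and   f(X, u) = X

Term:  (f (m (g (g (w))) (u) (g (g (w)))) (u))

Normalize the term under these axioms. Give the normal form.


1. (f (m (g (g (w))) (u) (g (g (w)))) (u))  →  (m (g (g (w))) (u) (g (g (w))))

normal form = (m (g (g (w))) (u) (g (g (w))))


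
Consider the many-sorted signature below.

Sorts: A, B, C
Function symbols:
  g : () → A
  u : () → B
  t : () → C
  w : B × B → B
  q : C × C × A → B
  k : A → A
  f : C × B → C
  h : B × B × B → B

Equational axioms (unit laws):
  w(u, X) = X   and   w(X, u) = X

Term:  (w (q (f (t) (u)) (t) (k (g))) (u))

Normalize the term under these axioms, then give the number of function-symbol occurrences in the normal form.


1. (w (q (f (t) (u)) (t) (k (g))) (u))  →  (q (f (t) (u)) (t) (k (g)))
normal form: (q (f (t) (u)) (t) (k (g)))

size = 7


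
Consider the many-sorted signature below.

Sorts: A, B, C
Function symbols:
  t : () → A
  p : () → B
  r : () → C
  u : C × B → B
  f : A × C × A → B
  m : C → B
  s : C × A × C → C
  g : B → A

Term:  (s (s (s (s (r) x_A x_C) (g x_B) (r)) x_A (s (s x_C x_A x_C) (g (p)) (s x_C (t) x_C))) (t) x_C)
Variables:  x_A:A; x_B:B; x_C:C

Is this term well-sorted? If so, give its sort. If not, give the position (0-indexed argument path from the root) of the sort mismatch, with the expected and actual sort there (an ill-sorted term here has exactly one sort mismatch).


well-sorted; sort = C

        (r) : C
        x_A : A
        x_C : C
      (s (r) x_A x_C) : C
        x_B : B
      (g x_B) : A
      (r) : C
    (s (s (r) x_A x_C) (g x_B) (r)) : C
    x_A : A
        x_C : C
        x_A : A
        x_C : C
      (s x_C x_A x_C) : C
        (p) : B
      (g (p)) : A
        x_C : C
        (t) : A
        x_C : C
      (s x_C (t) x_C) : C
    (s (s x_C x_A x_C) (g (p)) (s x_C (t) x_C)) : C
  (s (s (s (r) x_A x_C) (g x_B) (r)) x_A (s (s x_C x_A x_C) (g (p)) (s x_C (t) x_C))) : C
  (t) : A
  x_C : C
(s (s (s (s (r) x_A x_C) (g x_B) (r)) x_A (s (s x_C x_A x_C) (g (p)) (s x_C (t) x_C))) (t) x_C) : C


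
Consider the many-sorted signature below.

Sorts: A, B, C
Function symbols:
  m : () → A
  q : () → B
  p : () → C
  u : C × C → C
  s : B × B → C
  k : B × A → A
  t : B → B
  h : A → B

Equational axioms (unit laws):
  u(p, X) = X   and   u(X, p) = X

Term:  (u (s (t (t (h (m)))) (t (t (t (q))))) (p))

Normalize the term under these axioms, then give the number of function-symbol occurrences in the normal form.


size = 9

1. (u (s (t (t (h (m)))) (t (t (t (q))))) (p))  →  (s (t (t (h (m)))) (t (t (t (q)))))
normal form: (s (t (t (h (m)))) (t (t (t (q)))))


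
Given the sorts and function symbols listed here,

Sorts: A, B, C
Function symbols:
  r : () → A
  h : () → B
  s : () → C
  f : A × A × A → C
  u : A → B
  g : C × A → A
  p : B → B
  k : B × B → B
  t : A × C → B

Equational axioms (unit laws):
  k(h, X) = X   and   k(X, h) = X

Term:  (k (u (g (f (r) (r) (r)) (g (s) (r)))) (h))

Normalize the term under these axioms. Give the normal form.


normal form = (u (g (f (r) (r) (r)) (g (s) (r))))

1. (k (u (g (f (r) (r) (r)) (g (s) (r)))) (h))  →  (u (g (f (r) (r) (r)) (g (s) (r))))


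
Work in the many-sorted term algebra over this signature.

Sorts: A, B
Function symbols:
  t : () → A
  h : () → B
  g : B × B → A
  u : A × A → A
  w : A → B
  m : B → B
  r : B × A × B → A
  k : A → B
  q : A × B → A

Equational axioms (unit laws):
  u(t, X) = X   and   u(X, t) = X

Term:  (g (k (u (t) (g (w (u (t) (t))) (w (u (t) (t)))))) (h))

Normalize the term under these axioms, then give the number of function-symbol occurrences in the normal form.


size = 8

1. (g (k (u (t) (g (w (u (t) (t))) (w (u (t) (t)))))) (h))  →  (g (k (g (w (u (t) (t))) (w (u (t) (t))))) (h))
2. (g (k (g (w (u (t) (t))) (w (u (t) (t))))) (h))  →  (g (k (g (w (t)) (w (u (t) (t))))) (h))
3. (g (k (g (w (t)) (w (u (t) (t))))) (h))  →  (g (k (g (w (t)) (w (t)))) (h))
normal form: (g (k (g (w (t)) (w (t)))) (h))


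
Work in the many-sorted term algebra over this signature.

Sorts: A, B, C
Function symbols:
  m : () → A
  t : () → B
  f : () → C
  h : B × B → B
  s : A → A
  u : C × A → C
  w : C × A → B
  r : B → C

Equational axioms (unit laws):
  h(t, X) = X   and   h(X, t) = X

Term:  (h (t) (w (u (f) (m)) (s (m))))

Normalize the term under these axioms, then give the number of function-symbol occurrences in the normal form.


1. (h (t) (w (u (f) (m)) (s (m))))  →  (w (u (f) (m)) (s (m)))
normal form: (w (u (f) (m)) (s (m)))

size = 6


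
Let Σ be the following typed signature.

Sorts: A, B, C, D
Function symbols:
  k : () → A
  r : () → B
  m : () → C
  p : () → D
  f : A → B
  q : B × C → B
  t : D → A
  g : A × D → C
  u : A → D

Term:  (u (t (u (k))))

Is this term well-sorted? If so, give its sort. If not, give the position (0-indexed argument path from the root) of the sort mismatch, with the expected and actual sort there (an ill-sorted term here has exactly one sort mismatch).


well-sorted; sort = D

      (k) : A
    (u (k)) : D
  (t (u (k))) : A
(u (t (u (k)))) : D


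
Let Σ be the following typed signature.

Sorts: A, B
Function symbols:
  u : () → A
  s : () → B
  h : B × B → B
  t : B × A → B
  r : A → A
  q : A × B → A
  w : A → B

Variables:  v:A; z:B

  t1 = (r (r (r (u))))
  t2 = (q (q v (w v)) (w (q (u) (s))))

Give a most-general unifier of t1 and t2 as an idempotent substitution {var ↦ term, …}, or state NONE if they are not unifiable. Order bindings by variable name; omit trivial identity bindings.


head clash or occurs-check failure — not unifiable

NONE (not unifiable)


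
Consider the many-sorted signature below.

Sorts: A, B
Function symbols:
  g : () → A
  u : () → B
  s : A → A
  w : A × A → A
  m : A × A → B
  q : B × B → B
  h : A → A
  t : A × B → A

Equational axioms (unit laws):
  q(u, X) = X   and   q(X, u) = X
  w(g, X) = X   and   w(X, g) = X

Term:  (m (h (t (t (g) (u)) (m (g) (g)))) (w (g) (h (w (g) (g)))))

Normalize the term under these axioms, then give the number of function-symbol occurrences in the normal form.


1. (m (h (t (t (g) (u)) (m (g) (g)))) (w (g) (h (w (g) (g)))))  →  (m (h (t (t (g) (u)) (m (g) (g)))) (h (w (g) (g))))
2. (m (h (t (t (g) (u)) (m (g) (g)))) (h (w (g) (g))))  →  (m (h (t (t (g) (u)) (m (g) (g)))) (h (g)))
normal form: (m (h (t (t (g) (u)) (m (g) (g)))) (h (g)))

size = 11


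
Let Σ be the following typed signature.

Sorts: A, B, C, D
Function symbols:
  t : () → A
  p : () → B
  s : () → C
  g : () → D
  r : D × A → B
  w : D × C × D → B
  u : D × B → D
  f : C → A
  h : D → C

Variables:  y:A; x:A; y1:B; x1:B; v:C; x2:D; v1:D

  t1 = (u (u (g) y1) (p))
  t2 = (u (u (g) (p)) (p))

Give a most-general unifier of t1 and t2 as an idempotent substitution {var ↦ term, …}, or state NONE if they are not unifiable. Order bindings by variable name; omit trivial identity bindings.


{y1 ↦ (p)}


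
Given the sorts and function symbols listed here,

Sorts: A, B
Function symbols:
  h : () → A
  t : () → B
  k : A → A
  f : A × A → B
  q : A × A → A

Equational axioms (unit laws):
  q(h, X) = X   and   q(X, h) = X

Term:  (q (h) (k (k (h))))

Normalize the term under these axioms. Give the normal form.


1. (q (h) (k (k (h))))  →  (k (k (h)))

normal form = (k (k (h)))


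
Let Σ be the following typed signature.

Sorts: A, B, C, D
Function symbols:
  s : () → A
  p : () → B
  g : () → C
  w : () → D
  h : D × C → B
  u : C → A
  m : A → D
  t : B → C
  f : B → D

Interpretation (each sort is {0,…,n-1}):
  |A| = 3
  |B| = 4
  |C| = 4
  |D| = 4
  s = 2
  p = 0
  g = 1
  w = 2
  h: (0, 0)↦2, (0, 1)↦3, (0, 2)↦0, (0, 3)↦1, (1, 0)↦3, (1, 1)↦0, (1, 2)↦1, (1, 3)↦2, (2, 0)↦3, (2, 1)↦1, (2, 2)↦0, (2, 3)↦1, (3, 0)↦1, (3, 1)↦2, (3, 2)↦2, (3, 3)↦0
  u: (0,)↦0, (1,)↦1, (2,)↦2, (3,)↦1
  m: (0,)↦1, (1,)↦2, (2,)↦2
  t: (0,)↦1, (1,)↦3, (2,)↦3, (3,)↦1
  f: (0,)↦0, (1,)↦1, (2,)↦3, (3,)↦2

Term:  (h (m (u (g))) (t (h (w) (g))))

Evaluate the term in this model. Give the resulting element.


value = 1

  g = 1
  (u (g)) = u(1,) = 1
  (m (u (g))) = m(1,) = 2
  w = 2
  g = 1
  (h (w) (g)) = h(2, 1) = 1
  (t (h (w) (g))) = t(1,) = 3
  (h (m (u (g))) (t (h (w) (g)))) = h(2, 3) = 1


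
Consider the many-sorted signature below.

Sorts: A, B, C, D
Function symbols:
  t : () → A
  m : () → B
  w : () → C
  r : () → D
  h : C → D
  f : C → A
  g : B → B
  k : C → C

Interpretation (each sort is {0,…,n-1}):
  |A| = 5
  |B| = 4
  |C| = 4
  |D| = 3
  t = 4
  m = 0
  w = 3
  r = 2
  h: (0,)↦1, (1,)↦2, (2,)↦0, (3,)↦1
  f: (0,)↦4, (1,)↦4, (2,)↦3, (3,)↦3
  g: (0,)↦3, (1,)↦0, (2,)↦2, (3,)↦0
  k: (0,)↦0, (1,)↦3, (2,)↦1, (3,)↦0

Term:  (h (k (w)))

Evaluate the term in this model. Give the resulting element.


value = 1

  w = 3
  (k (w)) = k(3,) = 0
  (h (k (w))) = h(0,) = 1


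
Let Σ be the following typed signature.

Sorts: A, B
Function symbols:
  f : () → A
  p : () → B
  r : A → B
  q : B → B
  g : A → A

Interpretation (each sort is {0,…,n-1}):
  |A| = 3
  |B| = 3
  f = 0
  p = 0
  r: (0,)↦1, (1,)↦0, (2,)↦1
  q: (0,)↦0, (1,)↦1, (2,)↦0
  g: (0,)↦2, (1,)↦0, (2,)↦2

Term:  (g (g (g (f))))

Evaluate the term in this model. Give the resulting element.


value = 2

  f = 0
  (g (f)) = g(0,) = 2
  (g (g (f))) = g(2,) = 2
  (g (g (g (f)))) = g(2,) = 2


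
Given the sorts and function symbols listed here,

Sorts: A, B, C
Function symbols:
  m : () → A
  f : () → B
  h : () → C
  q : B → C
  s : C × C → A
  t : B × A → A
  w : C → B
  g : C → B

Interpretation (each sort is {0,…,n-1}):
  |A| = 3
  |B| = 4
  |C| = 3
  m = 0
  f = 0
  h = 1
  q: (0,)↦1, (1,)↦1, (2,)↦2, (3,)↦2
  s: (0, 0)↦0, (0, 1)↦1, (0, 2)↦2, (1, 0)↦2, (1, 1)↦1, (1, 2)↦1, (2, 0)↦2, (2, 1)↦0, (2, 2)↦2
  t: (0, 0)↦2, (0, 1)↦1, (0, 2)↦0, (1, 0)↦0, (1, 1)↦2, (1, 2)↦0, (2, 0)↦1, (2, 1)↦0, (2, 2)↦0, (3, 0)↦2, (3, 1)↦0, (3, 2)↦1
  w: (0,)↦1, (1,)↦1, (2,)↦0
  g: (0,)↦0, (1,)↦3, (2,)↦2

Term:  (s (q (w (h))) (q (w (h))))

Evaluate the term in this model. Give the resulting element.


value = 1

  h = 1
  (w (h)) = w(1,) = 1
  (q (w (h))) = q(1,) = 1
  h = 1
  (w (h)) = w(1,) = 1
  (q (w (h))) = q(1,) = 1
  (s (q (w (h))) (q (w (h)))) = s(1, 1) = 1


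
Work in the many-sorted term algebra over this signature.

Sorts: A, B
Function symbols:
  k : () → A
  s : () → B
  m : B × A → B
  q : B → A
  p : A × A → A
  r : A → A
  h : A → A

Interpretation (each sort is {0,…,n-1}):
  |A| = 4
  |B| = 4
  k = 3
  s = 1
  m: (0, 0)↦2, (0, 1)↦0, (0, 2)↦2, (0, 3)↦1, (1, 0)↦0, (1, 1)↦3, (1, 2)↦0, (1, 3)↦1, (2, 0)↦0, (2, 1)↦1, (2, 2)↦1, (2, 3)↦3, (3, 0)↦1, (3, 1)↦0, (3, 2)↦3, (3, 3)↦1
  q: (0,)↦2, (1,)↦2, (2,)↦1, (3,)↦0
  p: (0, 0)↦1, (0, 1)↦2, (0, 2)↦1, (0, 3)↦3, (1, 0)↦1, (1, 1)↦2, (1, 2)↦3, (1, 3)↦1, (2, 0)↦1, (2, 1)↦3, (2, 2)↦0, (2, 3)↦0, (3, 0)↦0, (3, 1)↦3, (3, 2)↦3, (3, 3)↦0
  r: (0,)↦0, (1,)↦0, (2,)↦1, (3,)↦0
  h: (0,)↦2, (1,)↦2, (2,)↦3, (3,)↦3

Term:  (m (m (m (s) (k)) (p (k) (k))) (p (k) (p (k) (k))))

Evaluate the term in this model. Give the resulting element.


  s = 1
  k = 3
  (m (s) (k)) = m(1, 3) = 1
  k = 3
  k = 3
  (p (k) (k)) = p(3, 3) = 0
  (m (m (s) (k)) (p (k) (k))) = m(1, 0) = 0
  k = 3
  k = 3
  k = 3
  (p (k) (k)) = p(3, 3) = 0
  (p (k) (p (k) (k))) = p(3, 0) = 0
  (m (m (m (s) (k)) (p (k) (k))) (p (k) (p (k) (k)))) = m(0, 0) = 2

value = 2


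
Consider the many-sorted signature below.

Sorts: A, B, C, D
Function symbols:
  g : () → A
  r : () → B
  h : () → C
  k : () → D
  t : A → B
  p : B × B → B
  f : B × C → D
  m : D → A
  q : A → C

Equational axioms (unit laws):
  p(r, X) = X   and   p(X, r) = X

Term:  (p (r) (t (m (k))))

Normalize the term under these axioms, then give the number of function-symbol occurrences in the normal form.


size = 3

1. (p (r) (t (m (k))))  →  (t (m (k)))
normal form: (t (m (k)))


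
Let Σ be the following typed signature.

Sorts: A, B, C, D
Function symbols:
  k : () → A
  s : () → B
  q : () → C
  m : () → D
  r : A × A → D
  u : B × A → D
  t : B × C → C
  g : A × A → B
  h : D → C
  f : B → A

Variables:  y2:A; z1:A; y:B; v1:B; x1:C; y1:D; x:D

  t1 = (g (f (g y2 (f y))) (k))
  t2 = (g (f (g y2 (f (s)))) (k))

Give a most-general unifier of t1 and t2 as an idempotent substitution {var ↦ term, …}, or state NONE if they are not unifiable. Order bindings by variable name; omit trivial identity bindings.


{y ↦ (s)}


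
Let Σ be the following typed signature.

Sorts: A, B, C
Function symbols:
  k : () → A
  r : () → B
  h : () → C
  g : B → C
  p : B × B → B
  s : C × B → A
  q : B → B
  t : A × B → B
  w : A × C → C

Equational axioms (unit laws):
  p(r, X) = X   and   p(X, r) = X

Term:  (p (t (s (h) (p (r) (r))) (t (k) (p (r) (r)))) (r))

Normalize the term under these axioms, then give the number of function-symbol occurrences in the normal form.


size = 7

1. (p (t (s (h) (p (r) (r))) (t (k) (p (r) (r)))) (r))  →  (t (s (h) (p (r) (r))) (t (k) (p (r) (r))))
2. (t (s (h) (p (r) (r))) (t (k) (p (r) (r))))  →  (t (s (h) (r)) (t (k) (p (r) (r))))
3. (t (s (h) (r)) (t (k) (p (r) (r))))  →  (t (s (h) (r)) (t (k) (r)))
normal form: (t (s (h) (r)) (t (k) (r)))


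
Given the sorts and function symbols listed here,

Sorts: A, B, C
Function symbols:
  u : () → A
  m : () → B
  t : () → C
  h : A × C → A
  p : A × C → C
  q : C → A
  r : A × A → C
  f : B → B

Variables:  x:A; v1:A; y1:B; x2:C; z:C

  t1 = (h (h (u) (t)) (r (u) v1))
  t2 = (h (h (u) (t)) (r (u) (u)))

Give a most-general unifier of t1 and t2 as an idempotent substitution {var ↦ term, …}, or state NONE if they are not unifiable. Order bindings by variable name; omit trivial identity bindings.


{v1 ↦ (u)}


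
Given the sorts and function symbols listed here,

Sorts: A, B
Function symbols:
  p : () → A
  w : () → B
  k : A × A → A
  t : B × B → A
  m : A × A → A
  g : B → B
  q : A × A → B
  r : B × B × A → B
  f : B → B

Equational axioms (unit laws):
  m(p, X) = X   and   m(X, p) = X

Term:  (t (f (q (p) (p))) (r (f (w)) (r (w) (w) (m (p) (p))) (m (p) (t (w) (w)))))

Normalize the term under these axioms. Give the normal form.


1. (t (f (q (p) (p))) (r (f (w)) (r (w) (w) (m (p) (p))) (m (p) (t (w) (w)))))  →  (t (f (q (p) (p))) (r (f (w)) (r (w) (w) (p)) (m (p) (t (w) (w)))))
2. (t (f (q (p) (p))) (r (f (w)) (r (w) (w) (p)) (m (p) (t (w) (w)))))  →  (t (f (q (p) (p))) (r (f (w)) (r (w) (w) (p)) (t (w) (w))))

normal form = (t (f (q (p) (p))) (r (f (w)) (r (w) (w) (p)) (t (w) (w))))


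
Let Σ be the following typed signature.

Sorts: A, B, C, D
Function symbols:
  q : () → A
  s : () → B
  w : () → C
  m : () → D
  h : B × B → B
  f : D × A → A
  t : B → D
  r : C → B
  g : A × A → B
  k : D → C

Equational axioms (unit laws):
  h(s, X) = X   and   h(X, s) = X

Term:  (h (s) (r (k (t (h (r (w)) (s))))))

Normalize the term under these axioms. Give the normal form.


1. (h (s) (r (k (t (h (r (w)) (s))))))  →  (r (k (t (h (r (w)) (s)))))
2. (r (k (t (h (r (w)) (s)))))  →  (r (k (t (r (w)))))

normal form = (r (k (t (r (w)))))


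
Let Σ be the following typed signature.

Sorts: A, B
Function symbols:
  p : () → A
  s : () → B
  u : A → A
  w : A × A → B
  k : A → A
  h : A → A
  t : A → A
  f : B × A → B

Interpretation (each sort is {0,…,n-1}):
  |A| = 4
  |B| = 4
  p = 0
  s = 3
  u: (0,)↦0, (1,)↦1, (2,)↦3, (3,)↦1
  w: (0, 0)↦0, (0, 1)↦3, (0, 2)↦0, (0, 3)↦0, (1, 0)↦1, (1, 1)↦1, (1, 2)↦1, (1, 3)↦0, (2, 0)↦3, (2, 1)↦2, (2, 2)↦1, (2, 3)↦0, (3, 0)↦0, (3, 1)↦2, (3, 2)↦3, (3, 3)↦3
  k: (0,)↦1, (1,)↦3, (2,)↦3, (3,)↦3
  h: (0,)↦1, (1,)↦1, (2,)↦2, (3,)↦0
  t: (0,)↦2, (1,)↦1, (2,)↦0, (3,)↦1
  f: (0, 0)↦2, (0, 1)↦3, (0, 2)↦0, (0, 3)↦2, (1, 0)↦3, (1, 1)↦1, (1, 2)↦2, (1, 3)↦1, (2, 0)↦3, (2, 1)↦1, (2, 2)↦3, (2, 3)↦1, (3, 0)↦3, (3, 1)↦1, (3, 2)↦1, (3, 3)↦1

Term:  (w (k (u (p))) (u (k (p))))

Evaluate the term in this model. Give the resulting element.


  p = 0
  (u (p)) = u(0,) = 0
  (k (u (p))) = k(0,) = 1
  p = 0
  (k (p)) = k(0,) = 1
  (u (k (p))) = u(1,) = 1
  (w (k (u (p))) (u (k (p)))) = w(1, 1) = 1

value = 1


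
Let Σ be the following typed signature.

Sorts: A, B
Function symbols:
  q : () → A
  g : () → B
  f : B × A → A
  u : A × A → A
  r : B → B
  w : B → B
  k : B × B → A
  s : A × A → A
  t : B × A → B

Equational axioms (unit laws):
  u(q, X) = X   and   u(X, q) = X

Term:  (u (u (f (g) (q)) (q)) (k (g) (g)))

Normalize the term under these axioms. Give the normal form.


1. (u (u (f (g) (q)) (q)) (k (g) (g)))  →  (u (f (g) (q)) (k (g) (g)))

normal form = (u (f (g) (q)) (k (g) (g)))


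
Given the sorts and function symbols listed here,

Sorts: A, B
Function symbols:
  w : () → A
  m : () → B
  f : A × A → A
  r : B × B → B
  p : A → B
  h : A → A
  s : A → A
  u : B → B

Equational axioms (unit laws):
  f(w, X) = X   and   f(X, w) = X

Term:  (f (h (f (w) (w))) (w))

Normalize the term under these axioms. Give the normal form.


1. (f (h (f (w) (w))) (w))  →  (h (f (w) (w)))
2. (h (f (w) (w)))  →  (h (w))

normal form = (h (w))


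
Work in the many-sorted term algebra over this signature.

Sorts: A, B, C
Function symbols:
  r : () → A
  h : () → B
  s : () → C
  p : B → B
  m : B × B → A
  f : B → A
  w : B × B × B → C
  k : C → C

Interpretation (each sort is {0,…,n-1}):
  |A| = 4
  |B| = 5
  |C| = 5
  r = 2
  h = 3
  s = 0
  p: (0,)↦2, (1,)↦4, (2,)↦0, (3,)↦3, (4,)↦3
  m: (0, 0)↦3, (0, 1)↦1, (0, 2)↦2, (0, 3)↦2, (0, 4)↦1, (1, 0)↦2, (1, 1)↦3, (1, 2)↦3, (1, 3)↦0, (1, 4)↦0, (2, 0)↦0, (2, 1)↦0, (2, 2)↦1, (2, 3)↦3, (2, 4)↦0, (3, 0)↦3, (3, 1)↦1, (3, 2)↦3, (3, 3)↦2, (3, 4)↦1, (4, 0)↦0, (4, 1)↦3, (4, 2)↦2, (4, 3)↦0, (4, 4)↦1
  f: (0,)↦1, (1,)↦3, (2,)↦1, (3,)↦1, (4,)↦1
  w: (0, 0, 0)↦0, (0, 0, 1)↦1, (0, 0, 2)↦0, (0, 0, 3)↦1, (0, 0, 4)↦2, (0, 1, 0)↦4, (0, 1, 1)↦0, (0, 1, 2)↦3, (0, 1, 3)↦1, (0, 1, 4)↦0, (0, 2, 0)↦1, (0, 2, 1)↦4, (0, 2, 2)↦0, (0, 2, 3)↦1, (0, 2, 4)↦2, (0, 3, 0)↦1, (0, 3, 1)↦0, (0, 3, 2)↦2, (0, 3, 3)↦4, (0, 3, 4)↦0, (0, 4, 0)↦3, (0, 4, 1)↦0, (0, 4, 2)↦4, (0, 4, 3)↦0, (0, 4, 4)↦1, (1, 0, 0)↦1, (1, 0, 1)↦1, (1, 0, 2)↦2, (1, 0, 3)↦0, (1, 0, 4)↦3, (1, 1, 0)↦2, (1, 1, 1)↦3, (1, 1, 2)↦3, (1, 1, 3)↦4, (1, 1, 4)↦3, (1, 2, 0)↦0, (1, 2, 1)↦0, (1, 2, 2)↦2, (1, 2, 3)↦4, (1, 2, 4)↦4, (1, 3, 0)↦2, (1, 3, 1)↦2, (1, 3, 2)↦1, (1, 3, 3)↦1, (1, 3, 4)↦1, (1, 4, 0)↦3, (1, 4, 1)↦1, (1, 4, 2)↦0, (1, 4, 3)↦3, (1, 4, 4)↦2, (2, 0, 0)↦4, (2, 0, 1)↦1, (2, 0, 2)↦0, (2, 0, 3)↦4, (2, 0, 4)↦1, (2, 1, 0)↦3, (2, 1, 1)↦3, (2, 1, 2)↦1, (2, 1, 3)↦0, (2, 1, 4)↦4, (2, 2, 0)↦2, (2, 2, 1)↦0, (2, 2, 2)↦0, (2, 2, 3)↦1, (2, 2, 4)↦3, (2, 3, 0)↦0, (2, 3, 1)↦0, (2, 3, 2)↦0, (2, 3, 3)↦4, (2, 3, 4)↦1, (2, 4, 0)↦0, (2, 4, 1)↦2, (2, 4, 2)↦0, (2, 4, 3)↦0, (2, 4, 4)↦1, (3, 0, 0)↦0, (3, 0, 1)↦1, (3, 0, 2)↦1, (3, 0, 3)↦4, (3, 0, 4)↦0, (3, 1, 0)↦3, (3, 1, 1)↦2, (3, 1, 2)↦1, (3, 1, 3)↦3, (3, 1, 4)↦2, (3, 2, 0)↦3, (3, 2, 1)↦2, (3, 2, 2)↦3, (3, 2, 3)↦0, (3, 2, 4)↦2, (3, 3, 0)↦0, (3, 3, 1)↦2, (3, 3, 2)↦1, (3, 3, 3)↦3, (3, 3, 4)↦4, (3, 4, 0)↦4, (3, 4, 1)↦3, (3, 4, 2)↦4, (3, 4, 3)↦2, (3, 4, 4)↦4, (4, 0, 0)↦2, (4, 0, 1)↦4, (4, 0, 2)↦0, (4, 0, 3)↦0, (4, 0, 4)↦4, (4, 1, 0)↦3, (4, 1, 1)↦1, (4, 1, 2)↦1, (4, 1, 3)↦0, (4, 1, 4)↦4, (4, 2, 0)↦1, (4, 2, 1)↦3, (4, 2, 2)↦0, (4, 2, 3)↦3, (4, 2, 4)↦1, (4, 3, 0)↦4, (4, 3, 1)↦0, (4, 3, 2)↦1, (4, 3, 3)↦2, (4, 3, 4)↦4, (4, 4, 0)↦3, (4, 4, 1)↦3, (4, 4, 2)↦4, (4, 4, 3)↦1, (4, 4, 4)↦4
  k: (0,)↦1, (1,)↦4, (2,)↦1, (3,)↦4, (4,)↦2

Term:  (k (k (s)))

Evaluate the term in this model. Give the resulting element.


  s = 0
  (k (s)) = k(0,) = 1
  (k (k (s))) = k(1,) = 4

value = 4


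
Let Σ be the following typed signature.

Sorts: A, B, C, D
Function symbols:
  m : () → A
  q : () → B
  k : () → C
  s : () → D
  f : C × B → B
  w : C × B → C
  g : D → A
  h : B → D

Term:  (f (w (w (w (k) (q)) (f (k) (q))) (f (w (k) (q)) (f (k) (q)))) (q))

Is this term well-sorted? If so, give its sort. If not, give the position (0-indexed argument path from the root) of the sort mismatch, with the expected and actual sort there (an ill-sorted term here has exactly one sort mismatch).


well-sorted; sort = B

        (k) : C
        (q) : B
      (w (k) (q)) : C
        (k) : C
        (q) : B
      (f (k) (q)) : B
    (w (w (k) (q)) (f (k) (q))) : C
        (k) : C
        (q) : B
      (w (k) (q)) : C
        (k) : C
        (q) : B
      (f (k) (q)) : B
    (f (w (k) (q)) (f (k) (q))) : B
  (w (w (w (k) (q)) (f (k) (q))) (f (w (k) (q)) (f (k) (q)))) : C
  (q) : B
(f (w (w (w (k) (q)) (f (k) (q))) (f (w (k) (q)) (f (k) (q)))) (q)) : B


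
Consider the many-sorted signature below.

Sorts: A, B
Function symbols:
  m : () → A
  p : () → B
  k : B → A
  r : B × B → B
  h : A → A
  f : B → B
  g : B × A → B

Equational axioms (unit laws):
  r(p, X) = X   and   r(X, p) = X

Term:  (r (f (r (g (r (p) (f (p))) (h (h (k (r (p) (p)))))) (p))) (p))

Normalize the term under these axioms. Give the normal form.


1. (r (f (r (g (r (p) (f (p))) (h (h (k (r (p) (p)))))) (p))) (p))  →  (f (r (g (r (p) (f (p))) (h (h (k (r (p) (p)))))) (p)))
2. (f (r (g (r (p) (f (p))) (h (h (k (r (p) (p)))))) (p)))  →  (f (g (r (p) (f (p))) (h (h (k (r (p) (p)))))))
3. (f (g (r (p) (f (p))) (h (h (k (r (p) (p)))))))  →  (f (g (f (p)) (h (h (k (r (p) (p)))))))
4. (f (g (f (p)) (h (h (k (r (p) (p)))))))  →  (f (g (f (p)) (h (h (k (p))))))

normal form = (f (g (f (p)) (h (h (k (p))))))


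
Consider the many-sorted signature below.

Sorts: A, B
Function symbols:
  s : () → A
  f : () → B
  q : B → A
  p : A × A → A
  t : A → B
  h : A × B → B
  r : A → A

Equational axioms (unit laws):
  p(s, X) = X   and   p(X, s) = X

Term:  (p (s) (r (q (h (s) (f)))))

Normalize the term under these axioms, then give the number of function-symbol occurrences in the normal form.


size = 5

1. (p (s) (r (q (h (s) (f)))))  →  (r (q (h (s) (f))))
normal form: (r (q (h (s) (f))))


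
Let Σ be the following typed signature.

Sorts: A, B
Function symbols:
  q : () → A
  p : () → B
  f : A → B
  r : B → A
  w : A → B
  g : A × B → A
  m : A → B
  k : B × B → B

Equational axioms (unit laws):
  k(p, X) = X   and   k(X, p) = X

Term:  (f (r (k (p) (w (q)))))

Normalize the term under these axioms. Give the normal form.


normal form = (f (r (w (q))))

1. (f (r (k (p) (w (q)))))  →  (f (r (w (q))))


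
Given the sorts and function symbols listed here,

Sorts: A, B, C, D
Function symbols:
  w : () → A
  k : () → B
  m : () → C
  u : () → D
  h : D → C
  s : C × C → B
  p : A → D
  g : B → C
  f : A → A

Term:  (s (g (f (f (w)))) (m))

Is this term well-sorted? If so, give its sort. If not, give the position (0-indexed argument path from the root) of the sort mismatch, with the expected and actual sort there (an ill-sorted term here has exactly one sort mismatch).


ill-sorted at position [0, 0]: expected B, got A

        (w) : A
      (f (w)) : A
    (f (f (w))) : A
  (g (f (f (w)))) : ✗ arg 0 at [0, 0] has sort A, expected B
  (m) : C


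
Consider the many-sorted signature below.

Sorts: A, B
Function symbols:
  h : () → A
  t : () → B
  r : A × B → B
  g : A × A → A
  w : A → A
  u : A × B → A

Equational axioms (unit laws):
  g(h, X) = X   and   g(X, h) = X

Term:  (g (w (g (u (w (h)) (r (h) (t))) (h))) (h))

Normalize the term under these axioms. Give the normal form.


1. (g (w (g (u (w (h)) (r (h) (t))) (h))) (h))  →  (w (g (u (w (h)) (r (h) (t))) (h)))
2. (w (g (u (w (h)) (r (h) (t))) (h)))  →  (w (u (w (h)) (r (h) (t))))

normal form = (w (u (w (h)) (r (h) (t))))


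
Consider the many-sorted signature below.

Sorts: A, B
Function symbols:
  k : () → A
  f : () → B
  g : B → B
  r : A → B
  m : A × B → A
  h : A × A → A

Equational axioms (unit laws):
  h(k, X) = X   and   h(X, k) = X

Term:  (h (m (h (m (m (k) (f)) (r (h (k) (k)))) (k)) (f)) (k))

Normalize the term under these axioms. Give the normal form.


normal form = (m (m (m (k) (f)) (r (k))) (f))

1. (h (m (h (m (m (k) (f)) (r (h (k) (k)))) (k)) (f)) (k))  →  (m (h (m (m (k) (f)) (r (h (k) (k)))) (k)) (f))
2. (m (h (m (m (k) (f)) (r (h (k) (k)))) (k)) (f))  →  (m (m (m (k) (f)) (r (h (k) (k)))) (f))
3. (m (m (m (k) (f)) (r (h (k) (k)))) (f))  →  (m (m (m (k) (f)) (r (k))) (f))


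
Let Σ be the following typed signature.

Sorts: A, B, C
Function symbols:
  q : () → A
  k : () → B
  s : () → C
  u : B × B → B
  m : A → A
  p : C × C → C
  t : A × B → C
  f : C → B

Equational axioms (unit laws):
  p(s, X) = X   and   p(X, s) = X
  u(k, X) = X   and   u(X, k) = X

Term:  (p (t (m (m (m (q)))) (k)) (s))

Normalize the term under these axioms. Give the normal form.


normal form = (t (m (m (m (q)))) (k))

1. (p (t (m (m (m (q)))) (k)) (s))  →  (t (m (m (m (q)))) (k))


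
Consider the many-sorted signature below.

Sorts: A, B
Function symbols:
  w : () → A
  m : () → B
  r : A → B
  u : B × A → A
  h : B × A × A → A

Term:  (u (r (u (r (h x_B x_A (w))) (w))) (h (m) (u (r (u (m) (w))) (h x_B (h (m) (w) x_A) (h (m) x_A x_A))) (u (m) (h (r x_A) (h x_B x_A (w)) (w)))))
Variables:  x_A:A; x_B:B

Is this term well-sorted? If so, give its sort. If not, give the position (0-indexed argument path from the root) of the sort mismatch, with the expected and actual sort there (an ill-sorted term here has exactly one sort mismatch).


well-sorted; sort = A

          x_B : B
          x_A : A
          (w) : A
        (h x_B x_A (w)) : A
      (r (h x_B x_A (w))) : B
      (w) : A
    (u (r (h x_B x_A (w))) (w)) : A
  (r (u (r (h x_B x_A (w))) (w))) : B
    (m) : B
          (m) : B
          (w) : A
        (u (m) (w)) : A
      (r (u (m) (w))) : B
        x_B : B
          (m) : B
          (w) : A
          x_A : A
        (h (m) (w) x_A) : A
          (m) : B
          x_A : A
          x_A : A
        (h (m) x_A x_A) : A
      (h x_B (h (m) (w) x_A) (h (m) x_A x_A)) : A
    (u (r (u (m) (w))) (h x_B (h (m) (w) x_A) (h (m) x_A x_A))) : A
      (m) : B
          x_A : A
        (r x_A) : B
          x_B : B
          x_A : A
          (w) : A
        (h x_B x_A (w)) : A
        (w) : A
      (h (r x_A) (h x_B x_A (w)) (w)) : A
    (u (m) (h (r x_A) (h x_B x_A (w)) (w))) : A
  (h (m) (u (r (u (m) (w))) (h x_B (h (m) (w) x_A) (h (m) x_A x_A))) (u (m) (h (r x_A) (h x_B x_A (w)) (w)))) : A
(u (r (u (r (h x_B x_A (w))) (w))) (h (m) (u (r (u (m) (w))) (h x_B (h (m) (w) x_A) (h (m) x_A x_A))) (u (m) (h (r x_A) (h x_B x_A (w)) (w))))) : A


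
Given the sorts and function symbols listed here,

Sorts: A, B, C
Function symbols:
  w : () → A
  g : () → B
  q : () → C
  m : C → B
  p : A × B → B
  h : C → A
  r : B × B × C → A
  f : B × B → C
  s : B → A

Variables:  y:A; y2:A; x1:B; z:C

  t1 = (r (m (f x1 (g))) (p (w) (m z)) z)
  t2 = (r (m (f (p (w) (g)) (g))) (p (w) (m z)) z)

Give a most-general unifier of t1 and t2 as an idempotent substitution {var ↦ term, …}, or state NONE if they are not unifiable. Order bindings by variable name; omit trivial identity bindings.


{x1 ↦ (p (w) (g))}


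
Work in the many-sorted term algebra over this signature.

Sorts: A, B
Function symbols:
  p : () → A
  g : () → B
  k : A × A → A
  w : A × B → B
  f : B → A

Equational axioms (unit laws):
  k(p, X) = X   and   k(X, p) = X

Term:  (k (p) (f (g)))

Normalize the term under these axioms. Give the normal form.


normal form = (f (g))

1. (k (p) (f (g)))  →  (f (g))


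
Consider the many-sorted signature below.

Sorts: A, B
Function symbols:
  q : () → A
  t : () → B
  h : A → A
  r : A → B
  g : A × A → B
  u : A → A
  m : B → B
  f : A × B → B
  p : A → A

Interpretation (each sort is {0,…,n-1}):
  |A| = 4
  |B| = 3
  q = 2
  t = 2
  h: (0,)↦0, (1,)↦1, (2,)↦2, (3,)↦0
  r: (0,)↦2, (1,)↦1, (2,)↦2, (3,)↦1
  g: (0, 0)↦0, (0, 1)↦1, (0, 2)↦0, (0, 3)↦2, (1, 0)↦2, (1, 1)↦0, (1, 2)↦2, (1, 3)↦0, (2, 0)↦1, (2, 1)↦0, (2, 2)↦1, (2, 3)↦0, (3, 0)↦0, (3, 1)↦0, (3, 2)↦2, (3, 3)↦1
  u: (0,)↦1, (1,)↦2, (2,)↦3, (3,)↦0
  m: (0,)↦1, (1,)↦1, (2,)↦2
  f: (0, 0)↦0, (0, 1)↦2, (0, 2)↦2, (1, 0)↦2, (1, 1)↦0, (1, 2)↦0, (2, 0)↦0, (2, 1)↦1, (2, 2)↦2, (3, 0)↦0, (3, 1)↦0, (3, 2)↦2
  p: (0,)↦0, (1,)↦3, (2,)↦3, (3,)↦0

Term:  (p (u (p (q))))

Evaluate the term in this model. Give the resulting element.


  q = 2
  (p (q)) = p(2,) = 3
  (u (p (q))) = u(3,) = 0
  (p (u (p (q)))) = p(0,) = 0

value = 0


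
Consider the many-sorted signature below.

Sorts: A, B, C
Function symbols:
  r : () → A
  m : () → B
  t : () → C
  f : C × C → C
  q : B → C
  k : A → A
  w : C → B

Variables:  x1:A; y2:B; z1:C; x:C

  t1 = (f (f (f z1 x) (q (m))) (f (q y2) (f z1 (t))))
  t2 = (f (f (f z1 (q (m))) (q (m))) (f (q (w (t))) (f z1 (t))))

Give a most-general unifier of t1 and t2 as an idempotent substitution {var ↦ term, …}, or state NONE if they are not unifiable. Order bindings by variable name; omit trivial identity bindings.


{x ↦ (q (m)), y2 ↦ (w (t))}


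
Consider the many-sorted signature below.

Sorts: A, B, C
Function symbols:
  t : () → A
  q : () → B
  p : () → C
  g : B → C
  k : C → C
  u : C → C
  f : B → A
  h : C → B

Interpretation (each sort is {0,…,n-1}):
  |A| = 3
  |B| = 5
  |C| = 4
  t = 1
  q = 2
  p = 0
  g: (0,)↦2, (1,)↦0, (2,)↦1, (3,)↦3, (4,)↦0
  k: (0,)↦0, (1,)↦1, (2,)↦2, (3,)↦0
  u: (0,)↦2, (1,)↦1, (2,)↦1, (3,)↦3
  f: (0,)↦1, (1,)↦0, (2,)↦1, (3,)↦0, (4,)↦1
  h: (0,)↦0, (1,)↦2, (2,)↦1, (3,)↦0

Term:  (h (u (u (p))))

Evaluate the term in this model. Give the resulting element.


value = 2

  p = 0
  (u (p)) = u(0,) = 2
  (u (u (p))) = u(2,) = 1
  (h (u (u (p)))) = h(1,) = 2


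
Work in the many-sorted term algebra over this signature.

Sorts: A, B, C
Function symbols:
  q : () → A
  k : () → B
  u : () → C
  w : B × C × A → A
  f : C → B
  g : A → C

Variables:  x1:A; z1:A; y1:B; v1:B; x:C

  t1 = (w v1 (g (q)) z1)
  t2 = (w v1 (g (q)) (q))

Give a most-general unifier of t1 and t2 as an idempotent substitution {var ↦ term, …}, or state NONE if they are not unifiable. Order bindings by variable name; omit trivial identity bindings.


{z1 ↦ (q)}


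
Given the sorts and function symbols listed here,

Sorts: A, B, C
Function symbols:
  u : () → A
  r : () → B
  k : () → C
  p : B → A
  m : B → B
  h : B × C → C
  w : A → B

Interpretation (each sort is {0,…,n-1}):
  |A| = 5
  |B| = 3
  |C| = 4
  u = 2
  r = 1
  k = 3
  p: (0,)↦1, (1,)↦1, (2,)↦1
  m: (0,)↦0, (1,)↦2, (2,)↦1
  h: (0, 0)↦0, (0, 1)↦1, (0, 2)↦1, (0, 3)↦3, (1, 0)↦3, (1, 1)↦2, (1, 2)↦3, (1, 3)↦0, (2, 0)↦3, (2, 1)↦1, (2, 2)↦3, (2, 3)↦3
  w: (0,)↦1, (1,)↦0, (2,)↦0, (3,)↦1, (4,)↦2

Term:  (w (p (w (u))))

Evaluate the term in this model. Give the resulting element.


  u = 2
  (w (u)) = w(2,) = 0
  (p (w (u))) = p(0,) = 1
  (w (p (w (u)))) = w(1,) = 0

value = 0


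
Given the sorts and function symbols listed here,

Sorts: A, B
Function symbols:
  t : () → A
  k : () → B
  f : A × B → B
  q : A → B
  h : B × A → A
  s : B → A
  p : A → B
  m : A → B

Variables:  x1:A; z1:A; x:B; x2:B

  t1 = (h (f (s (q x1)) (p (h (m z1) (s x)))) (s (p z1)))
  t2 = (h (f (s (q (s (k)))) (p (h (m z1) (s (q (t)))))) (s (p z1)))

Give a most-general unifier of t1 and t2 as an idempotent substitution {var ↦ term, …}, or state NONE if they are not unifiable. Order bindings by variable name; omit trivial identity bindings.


{x ↦ (q (t)), x1 ↦ (s (k))}


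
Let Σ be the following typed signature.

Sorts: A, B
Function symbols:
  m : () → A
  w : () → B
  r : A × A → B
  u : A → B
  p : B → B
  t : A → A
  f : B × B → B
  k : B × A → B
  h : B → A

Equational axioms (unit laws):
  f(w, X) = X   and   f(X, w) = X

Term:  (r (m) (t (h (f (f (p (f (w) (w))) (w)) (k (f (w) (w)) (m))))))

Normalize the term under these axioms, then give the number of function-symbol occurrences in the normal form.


1. (r (m) (t (h (f (f (p (f (w) (w))) (w)) (k (f (w) (w)) (m))))))  →  (r (m) (t (h (f (p (f (w) (w))) (k (f (w) (w)) (m))))))
2. (r (m) (t (h (f (p (f (w) (w))) (k (f (w) (w)) (m))))))  →  (r (m) (t (h (f (p (w)) (k (f (w) (w)) (m))))))
3. (r (m) (t (h (f (p (w)) (k (f (w) (w)) (m))))))  →  (r (m) (t (h (f (p (w)) (k (w) (m))))))
normal form: (r (m) (t (h (f (p (w)) (k (w) (m))))))

size = 10


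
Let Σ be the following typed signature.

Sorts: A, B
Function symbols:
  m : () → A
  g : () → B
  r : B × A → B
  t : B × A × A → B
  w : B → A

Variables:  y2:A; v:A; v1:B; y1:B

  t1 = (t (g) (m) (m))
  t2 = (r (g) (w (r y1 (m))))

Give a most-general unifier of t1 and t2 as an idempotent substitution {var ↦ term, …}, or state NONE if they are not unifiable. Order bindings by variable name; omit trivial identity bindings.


head clash or occurs-check failure — not unifiable

NONE (not unifiable)


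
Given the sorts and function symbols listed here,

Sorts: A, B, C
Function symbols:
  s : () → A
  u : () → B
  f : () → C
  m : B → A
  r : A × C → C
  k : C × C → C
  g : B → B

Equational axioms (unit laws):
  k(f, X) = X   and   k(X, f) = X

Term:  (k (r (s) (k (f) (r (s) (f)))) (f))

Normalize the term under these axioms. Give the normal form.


1. (k (r (s) (k (f) (r (s) (f)))) (f))  →  (r (s) (k (f) (r (s) (f))))
2. (r (s) (k (f) (r (s) (f))))  →  (r (s) (r (s) (f)))

normal form = (r (s) (r (s) (f)))


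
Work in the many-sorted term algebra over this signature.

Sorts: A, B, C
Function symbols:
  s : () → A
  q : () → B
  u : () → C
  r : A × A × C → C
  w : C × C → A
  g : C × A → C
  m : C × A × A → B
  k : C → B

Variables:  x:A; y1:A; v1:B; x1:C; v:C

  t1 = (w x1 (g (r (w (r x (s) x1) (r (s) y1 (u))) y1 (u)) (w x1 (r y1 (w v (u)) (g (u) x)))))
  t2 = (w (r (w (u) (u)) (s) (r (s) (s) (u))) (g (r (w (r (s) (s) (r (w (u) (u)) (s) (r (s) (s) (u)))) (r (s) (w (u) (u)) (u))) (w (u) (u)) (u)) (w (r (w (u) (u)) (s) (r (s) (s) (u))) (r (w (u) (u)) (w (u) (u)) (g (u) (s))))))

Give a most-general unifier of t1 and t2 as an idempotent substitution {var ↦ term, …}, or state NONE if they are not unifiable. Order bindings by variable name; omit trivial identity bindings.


{v ↦ (u), x ↦ (s), x1 ↦ (r (w (u) (u)) (s) (r (s) (s) (u))), y1 ↦ (w (u) (u))}


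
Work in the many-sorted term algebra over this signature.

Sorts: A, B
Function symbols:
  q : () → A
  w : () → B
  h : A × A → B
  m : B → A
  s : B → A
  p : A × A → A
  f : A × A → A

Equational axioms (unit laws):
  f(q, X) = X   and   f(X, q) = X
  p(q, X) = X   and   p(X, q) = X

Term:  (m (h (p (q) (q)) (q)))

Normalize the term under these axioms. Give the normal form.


normal form = (m (h (q) (q)))

1. (m (h (p (q) (q)) (q)))  →  (m (h (q) (q)))


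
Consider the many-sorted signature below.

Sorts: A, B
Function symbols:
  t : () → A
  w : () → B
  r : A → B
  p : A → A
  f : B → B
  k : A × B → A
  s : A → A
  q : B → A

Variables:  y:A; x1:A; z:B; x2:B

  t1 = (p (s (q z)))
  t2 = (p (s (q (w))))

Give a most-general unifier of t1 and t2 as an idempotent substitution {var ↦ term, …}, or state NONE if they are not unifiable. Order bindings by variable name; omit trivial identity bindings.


{z ↦ (w)}


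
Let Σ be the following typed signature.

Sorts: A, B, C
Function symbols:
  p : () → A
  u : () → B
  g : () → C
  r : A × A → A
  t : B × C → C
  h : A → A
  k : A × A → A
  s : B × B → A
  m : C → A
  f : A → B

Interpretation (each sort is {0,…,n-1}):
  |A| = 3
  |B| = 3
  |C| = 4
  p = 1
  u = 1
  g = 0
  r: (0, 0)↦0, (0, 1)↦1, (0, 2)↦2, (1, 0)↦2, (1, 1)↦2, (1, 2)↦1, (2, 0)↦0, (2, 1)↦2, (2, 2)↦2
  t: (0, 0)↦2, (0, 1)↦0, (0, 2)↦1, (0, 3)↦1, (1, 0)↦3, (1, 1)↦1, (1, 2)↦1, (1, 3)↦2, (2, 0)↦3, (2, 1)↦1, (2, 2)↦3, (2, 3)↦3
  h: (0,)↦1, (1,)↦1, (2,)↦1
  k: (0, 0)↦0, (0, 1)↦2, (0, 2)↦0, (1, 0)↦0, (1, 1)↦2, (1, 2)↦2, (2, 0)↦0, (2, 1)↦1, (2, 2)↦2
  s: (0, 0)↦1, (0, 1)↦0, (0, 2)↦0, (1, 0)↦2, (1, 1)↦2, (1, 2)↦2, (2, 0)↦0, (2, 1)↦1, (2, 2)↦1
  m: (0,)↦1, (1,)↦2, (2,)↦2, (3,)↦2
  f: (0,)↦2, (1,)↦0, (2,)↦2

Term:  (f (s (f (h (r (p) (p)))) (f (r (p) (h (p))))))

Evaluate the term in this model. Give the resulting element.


  p = 1
  p = 1
  (r (p) (p)) = r(1, 1) = 2
  (h (r (p) (p))) = h(2,) = 1
  (f (h (r (p) (p)))) = f(1,) = 0
  p = 1
  p = 1
  (h (p)) = h(1,) = 1
  (r (p) (h (p))) = r(1, 1) = 2
  (f (r (p) (h (p)))) = f(2,) = 2
  (s (f (h (r (p) (p)))) (f (r (p) (h (p))))) = s(0, 2) = 0
  (f (s (f (h (r (p) (p)))) (f (r (p) (h (p)))))) = f(0,) = 2

value = 2


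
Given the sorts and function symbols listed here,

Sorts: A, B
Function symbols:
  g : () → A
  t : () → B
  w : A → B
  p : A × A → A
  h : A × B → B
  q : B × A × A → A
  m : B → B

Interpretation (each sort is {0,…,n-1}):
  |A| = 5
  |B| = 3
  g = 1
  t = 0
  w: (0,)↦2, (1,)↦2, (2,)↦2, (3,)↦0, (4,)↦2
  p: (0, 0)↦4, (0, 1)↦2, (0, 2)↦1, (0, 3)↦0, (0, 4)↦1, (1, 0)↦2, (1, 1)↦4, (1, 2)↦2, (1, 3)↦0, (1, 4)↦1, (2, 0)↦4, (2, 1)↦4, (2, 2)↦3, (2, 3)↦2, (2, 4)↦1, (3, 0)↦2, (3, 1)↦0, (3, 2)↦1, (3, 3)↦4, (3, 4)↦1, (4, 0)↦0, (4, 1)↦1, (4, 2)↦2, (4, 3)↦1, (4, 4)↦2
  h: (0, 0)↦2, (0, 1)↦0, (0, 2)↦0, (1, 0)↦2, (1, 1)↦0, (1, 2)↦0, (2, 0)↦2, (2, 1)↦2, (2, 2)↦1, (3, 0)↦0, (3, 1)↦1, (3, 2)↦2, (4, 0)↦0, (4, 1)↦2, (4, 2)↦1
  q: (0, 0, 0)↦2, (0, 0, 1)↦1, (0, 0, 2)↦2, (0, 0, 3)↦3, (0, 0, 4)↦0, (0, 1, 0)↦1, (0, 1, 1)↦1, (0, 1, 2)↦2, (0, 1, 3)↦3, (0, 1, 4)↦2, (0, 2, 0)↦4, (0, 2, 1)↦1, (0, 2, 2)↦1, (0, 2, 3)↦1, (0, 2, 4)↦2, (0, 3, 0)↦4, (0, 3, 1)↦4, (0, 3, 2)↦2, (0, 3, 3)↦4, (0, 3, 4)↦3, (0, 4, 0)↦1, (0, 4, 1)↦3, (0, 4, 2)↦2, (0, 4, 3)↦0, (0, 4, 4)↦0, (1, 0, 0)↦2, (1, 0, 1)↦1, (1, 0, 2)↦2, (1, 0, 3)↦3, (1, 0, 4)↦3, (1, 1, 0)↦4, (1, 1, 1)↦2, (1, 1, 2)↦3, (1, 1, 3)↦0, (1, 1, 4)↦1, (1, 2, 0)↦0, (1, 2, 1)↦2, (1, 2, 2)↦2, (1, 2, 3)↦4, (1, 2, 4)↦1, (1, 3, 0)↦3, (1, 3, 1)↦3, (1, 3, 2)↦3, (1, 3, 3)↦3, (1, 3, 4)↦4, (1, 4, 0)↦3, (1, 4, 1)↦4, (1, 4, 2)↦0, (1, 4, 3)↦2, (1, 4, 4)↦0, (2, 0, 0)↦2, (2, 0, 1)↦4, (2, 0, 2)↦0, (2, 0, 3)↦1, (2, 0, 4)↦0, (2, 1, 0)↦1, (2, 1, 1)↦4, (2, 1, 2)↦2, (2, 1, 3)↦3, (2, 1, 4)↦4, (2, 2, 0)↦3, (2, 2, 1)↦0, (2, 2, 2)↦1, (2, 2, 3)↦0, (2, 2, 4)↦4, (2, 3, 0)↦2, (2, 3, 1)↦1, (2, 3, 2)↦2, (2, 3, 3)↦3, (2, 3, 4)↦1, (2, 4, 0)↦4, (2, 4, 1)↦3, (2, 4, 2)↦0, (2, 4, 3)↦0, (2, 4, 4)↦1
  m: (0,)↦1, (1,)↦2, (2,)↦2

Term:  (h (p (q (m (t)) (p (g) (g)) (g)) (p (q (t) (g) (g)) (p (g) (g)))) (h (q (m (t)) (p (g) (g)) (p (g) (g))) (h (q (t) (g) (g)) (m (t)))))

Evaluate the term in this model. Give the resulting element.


value = 0

  t = 0
  (m (t)) = m(0,) = 1
  g = 1
  g = 1
  (p (g) (g)) = p(1, 1) = 4
  g = 1
  (q (m (t)) (p (g) (g)) (g)) = q(1, 4, 1) = 4
  t = 0
  g = 1
  g = 1
  (q (t) (g) (g)) = q(0, 1, 1) = 1
  g = 1
  g = 1
  (p (g) (g)) = p(1, 1) = 4
  (p (q (t) (g) (g)) (p (g) (g))) = p(1, 4) = 1
  (p (q (m (t)) (p (g) (g)) (g)) (p (q (t) (g) (g)) (p (g) (g)))) = p(4, 1) = 1
  t = 0
  (m (t)) = m(0,) = 1
  g = 1
  g = 1
  (p (g) (g)) = p(1, 1) = 4
  g = 1
  g = 1
  (p (g) (g)) = p(1, 1) = 4
  (q (m (t)) (p (g) (g)) (p (g) (g))) = q(1, 4, 4) = 0
  t = 0
  g = 1
  g = 1
  (q (t) (g) (g)) = q(0, 1, 1) = 1
  t = 0
  (m (t)) = m(0,) = 1
  (h (q (t) (g) (g)) (m (t))) = h(1, 1) = 0
  (h (q (m (t)) (p (g) (g)) (p (g) (g))) (h (q (t) (g) (g)) (m (t)))) = h(0, 0) = 2
  (h (p (q (m (t)) (p (g) (g)) (g)) (p (q (t) (g) (g)) (p (g) (g)))) (h (q (m (t)) (p (g) (g)) (p (g) (g))) (h (q (t) (g) (g)) (m (t))))) = h(1, 2) = 0
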